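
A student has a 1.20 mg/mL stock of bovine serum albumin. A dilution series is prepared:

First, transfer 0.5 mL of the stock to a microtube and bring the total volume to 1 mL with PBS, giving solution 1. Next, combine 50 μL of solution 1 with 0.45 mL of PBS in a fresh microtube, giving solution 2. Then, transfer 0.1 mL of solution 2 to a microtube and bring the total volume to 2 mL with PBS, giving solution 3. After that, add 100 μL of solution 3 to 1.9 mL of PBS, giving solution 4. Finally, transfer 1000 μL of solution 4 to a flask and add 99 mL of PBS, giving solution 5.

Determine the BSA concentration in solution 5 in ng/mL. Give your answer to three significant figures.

Step 1: 0.5 mL brought to 1 mL → factor 1/0.5 = 2
Step 2: 50 μL + 0.45 mL = 500 μL total → factor 500/50 = 10
Step 3: 0.1 mL brought to 2 mL → factor 2/0.1 = 20
Step 4: 100 μL + 1.9 mL = 2000 μL total → factor 2000/100 = 20
Step 5: 1000 μL + 99 mL = 1 × 10^5 μL total → factor 1 × 10^5/1000 = 100
Overall dilution factor = 2 × 10 × 20 × 20 × 100 = 8 × 10^5
Final = 1.20 mg/mL / 8 × 10^5 = 1.500 × 10^-6 mg/mL = 1.50 ng/mL

1.50 ng/mL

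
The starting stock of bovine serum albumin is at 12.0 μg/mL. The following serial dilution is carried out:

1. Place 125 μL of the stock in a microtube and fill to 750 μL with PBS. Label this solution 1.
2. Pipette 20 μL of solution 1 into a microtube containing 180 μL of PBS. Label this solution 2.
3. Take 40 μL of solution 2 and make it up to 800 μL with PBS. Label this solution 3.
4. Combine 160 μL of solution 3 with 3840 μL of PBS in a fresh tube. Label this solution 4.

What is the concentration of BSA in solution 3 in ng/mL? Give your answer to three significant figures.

10.0 ng/mL

Step 1: 125 μL brought to 750 μL → factor 750/125 = 6
Step 2: 20 μL + 180 μL = 200 μL total → factor 200/20 = 10
Step 3: 40 μL brought to 800 μL → factor 800/40 = 20
Dilution factor through solution 3 = 6 × 10 × 20 = 1200
[solution 3] = 12.0 μg/mL / 1200 = 0.01000 μg/mL = 10.0 ng/mL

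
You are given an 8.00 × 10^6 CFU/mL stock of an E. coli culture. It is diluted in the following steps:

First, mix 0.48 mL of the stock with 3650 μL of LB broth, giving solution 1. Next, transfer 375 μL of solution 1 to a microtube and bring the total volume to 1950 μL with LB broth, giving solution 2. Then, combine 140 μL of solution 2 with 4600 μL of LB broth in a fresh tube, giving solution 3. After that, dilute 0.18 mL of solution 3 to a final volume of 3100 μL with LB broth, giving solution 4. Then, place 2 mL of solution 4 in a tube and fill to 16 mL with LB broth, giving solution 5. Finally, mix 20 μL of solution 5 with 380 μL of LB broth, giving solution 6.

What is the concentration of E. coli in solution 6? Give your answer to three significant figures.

1.92 CFU/mL

Step 1: 0.48 mL + 3650 μL = 4.13 mL total → factor 4.13/0.48 = 8.6042
Step 2: 375 μL brought to 1950 μL → factor 1950/375 = 5.2
Step 3: 140 μL + 4600 μL = 4740 μL total → factor 4740/140 = 33.857
Step 4: 0.18 mL brought to 3100 μL → factor 3.1/0.18 = 17.222
Step 5: 2 mL brought to 16 mL → factor 16/2 = 8
Step 6: 20 μL + 380 μL = 400 μL total → factor 400/20 = 20
Overall dilution factor = 8.6042 × 5.2 × 33.857 × 17.222 × 8 × 20 = 4.1742 × 10^6
Final = 8.00 × 10^6 CFU/mL / 4.1742 × 10^6 = 1.92 CFU/mL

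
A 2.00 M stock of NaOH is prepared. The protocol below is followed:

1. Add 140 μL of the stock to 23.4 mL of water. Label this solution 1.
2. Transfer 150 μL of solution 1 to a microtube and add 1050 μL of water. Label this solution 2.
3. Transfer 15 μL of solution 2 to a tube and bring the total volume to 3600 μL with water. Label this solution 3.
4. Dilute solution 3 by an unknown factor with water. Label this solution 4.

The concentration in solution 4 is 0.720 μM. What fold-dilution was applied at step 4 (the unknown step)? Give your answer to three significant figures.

8.60-fold

Step 1: 140 μL + 23.4 mL = 23540 μL total → factor 23540/140 = 168.14
Step 2: 150 μL + 1050 μL = 1200 μL total → factor 1200/150 = 8
Step 3: 15 μL brought to 3600 μL → factor 3600/15 = 240
Step 4: unknown factor x
Product of known-step factors = 3.2283 × 10^5
Overall factor = 2.00 M / (0.720 μM) = 2.7778 × 10^6
x = 2.7778 × 10^6 / 3.2283 × 10^5 = 8.60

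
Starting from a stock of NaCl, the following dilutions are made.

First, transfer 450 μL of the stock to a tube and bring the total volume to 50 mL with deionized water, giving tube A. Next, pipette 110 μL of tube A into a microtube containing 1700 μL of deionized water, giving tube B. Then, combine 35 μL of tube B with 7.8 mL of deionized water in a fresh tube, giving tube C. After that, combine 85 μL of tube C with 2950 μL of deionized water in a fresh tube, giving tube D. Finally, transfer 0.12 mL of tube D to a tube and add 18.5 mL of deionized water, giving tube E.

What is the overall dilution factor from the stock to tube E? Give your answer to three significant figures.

2.27 × 10^9

Step 1: 450 μL brought to 50 mL → factor 50000/450 = 111.11
Step 2: 110 μL + 1700 μL = 1810 μL total → factor 1810/110 = 16.455
Step 3: 35 μL + 7.8 mL = 7835 μL total → factor 7835/35 = 223.86
Step 4: 85 μL + 2950 μL = 3035 μL total → factor 3035/85 = 35.706
Step 5: 0.12 mL + 18.5 mL = 18.62 mL total → factor 18.62/0.12 = 155.17
Overall dilution factor = 111.11 × 16.455 × 223.86 × 35.706 × 155.17 = 2.2675 × 10^9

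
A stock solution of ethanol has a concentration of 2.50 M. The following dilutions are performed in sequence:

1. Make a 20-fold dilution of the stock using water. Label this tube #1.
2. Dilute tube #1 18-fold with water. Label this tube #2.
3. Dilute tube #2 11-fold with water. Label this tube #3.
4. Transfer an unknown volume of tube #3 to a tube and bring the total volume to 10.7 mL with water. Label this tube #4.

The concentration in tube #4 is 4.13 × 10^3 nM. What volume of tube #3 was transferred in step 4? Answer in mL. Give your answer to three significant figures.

Step 1: 20-fold → factor 20
Step 2: 18-fold → factor 18
Step 3: 11-fold → factor 11
Step 4: v brought to 10.7 mL → factor = 10.7 mL/v
Product of known-step factors = 3960
Overall factor = 2.50 M / (4.13 × 10^3 nM) = 6.0533 × 10^5
Step-4 factor = 6.0533 × 10^5 / 3960 = 152.86
v = 10.7 mL / 152.86 = 0.0700 mL

0.0700 mL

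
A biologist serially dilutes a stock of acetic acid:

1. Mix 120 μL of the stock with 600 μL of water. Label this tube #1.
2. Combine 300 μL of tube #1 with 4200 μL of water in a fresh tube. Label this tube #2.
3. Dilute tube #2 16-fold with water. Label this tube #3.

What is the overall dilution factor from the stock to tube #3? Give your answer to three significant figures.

1.44 × 10^3

Step 1: 120 μL + 600 μL = 720 μL total → factor 720/120 = 6
Step 2: 300 μL + 4200 μL = 4500 μL total → factor 4500/300 = 15
Step 3: 16-fold → factor 16
Overall dilution factor = 6 × 15 × 16 = 1440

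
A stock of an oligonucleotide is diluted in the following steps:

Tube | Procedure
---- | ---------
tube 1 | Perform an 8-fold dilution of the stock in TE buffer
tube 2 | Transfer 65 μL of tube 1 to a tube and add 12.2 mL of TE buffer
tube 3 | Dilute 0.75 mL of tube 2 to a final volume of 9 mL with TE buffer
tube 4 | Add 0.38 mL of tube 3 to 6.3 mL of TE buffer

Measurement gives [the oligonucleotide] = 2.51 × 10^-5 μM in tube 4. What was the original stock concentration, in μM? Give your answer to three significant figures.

7.99 μM

Step 1: 8-fold → factor 8
Step 2: 65 μL + 12.2 mL = 12265 μL total → factor 12265/65 = 188.69
Step 3: 0.75 mL brought to 9 mL → factor 9/0.75 = 12
Step 4: 0.38 mL + 6.3 mL = 6.68 mL total → factor 6.68/0.38 = 17.579
Overall dilution factor = 8 × 188.69 × 12 × 17.579 = 3.1843 × 10^5
Stock = 2.51 × 10^-5 μM × 3.1843 × 10^5 = 7.99 μM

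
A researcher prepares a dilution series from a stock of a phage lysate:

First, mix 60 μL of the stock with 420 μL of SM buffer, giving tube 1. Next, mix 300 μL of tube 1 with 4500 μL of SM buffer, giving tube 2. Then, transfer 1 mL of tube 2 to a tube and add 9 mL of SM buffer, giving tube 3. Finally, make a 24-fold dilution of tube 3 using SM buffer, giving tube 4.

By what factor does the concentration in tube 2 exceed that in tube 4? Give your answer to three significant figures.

Step 1: 60 μL + 420 μL = 480 μL total → factor 480/60 = 8
Step 2: 300 μL + 4500 μL = 4800 μL total → factor 4800/300 = 16
Step 3: 1 mL + 9 mL = 10 mL total → factor 10/1 = 10
Step 4: 24-fold → factor 24
Dilution factor to tube 2 = 128; to tube 4 = 30720
[tube 2]/[tube 4] = (factor to tube 4)/(factor to tube 2) = 30720/128 = 240

240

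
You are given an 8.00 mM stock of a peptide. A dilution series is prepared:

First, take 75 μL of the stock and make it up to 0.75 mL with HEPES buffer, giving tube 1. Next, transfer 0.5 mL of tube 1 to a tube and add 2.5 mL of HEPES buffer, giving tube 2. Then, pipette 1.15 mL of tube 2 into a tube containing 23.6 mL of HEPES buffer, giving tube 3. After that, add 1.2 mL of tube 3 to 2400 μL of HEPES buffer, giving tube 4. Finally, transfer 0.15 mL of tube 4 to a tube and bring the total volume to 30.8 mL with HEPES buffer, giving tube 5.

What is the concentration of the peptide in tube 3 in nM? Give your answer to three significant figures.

6.20 × 10^3 nM

Step 1: 75 μL brought to 0.75 mL → factor 750/75 = 10
Step 2: 0.5 mL + 2.5 mL = 3 mL total → factor 3/0.5 = 6
Step 3: 1.15 mL + 23.6 mL = 24.75 mL total → factor 24.75/1.15 = 21.522
Dilution factor through tube 3 = 10 × 6 × 21.522 = 1291.3
[tube 3] = 8.00 mM / 1291.3 = 0.006195 mM = 6.20 × 10^3 nM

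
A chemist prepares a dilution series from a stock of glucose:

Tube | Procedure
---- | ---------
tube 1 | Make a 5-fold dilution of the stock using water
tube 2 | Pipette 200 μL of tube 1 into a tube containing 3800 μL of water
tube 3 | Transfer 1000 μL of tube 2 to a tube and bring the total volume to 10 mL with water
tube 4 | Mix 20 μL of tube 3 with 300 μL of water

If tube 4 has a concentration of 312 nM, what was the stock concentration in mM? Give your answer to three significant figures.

4.99 mM

Step 1: 5-fold → factor 5
Step 2: 200 μL + 3800 μL = 4000 μL total → factor 4000/200 = 20
Step 3: 1000 μL brought to 10 mL → factor 10000/1000 = 10
Step 4: 20 μL + 300 μL = 320 μL total → factor 320/20 = 16
Overall dilution factor = 5 × 20 × 10 × 16 = 16000
Stock = 312 nM × 16000 = 4.992 × 10^6 nM = 4.99 mM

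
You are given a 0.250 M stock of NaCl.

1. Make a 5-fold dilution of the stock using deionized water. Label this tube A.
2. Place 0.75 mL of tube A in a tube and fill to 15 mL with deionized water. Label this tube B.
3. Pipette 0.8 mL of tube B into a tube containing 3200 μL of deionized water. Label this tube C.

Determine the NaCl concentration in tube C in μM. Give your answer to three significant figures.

500 μM

Step 1: 5-fold → factor 5
Step 2: 0.75 mL brought to 15 mL → factor 15/0.75 = 20
Step 3: 0.8 mL + 3200 μL = 4 mL total → factor 4/0.8 = 5
Overall dilution factor = 5 × 20 × 5 = 500
Final = 0.250 M / 500 = 0.0005000 M = 500 μM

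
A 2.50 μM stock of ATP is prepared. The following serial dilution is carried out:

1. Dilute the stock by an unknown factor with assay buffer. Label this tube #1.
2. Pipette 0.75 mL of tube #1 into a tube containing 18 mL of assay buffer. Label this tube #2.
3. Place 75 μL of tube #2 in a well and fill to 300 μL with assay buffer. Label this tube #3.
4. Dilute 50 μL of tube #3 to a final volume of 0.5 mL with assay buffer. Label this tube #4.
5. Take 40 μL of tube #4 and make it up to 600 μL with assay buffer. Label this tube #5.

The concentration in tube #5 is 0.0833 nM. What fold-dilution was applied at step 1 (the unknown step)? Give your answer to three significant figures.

Step 1: unknown factor x
Step 2: 0.75 mL + 18 mL = 18.75 mL total → factor 18.75/0.75 = 25
Step 3: 75 μL brought to 300 μL → factor 300/75 = 4
Step 4: 50 μL brought to 0.5 mL → factor 500/50 = 10
Step 5: 40 μL brought to 600 μL → factor 600/40 = 15
Product of known-step factors = 15000
Overall factor = 2.50 μM / (0.0833 nM) = 30012
x = 30012 / 15000 = 2.00

2.00-fold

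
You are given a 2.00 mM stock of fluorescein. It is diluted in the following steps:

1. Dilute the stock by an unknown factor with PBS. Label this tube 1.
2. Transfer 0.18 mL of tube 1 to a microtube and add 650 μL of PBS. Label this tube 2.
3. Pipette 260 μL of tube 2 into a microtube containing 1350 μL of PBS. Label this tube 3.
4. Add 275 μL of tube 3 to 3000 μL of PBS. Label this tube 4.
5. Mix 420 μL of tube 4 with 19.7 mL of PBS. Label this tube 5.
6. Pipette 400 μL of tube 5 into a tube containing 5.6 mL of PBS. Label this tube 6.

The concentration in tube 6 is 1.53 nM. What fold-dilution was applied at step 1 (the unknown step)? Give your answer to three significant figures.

Step 1: unknown factor x
Step 2: 0.18 mL + 650 μL = 0.83 mL total → factor 0.83/0.18 = 4.6111
Step 3: 260 μL + 1350 μL = 1610 μL total → factor 1610/260 = 6.1923
Step 4: 275 μL + 3000 μL = 3275 μL total → factor 3275/275 = 11.909
Step 5: 420 μL + 19.7 mL = 20120 μL total → factor 20120/420 = 47.905
Step 6: 400 μL + 5.6 mL = 6000 μL total → factor 6000/400 = 15
Product of known-step factors = 2.4435 × 10^5
Overall factor = 2.00 mM / (1.53 nM) = 1.3072 × 10^6
x = 1.3072 × 10^6 / 2.4435 × 10^5 = 5.35

5.35-fold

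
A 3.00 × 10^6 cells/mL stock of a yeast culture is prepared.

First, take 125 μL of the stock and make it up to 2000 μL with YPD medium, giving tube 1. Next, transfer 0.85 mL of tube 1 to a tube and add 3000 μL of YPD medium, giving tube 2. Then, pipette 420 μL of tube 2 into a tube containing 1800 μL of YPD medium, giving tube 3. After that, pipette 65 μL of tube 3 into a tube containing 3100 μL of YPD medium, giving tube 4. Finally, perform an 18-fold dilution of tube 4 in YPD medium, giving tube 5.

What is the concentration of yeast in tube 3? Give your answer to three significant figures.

7.83 × 10^3 cells/mL

Step 1: 125 μL brought to 2000 μL → factor 2000/125 = 16
Step 2: 0.85 mL + 3000 μL = 3.85 mL total → factor 3.85/0.85 = 4.5294
Step 3: 420 μL + 1800 μL = 2220 μL total → factor 2220/420 = 5.2857
Dilution factor through tube 3 = 16 × 4.5294 × 5.2857 = 383.06
[tube 3] = 3.00 × 10^6 cells/mL / 383.06 = 7.83 × 10^3 cells/mL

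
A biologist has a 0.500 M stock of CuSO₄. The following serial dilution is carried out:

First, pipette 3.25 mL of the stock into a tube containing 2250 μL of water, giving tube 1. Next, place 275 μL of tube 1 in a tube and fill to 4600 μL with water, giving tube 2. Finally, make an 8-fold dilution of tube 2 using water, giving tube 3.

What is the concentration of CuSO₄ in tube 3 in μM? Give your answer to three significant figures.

2.21 × 10^3 μM

Step 1: 3.25 mL + 2250 μL = 5.5 mL total → factor 5.5/3.25 = 1.6923
Step 2: 275 μL brought to 4600 μL → factor 4600/275 = 16.727
Step 3: 8-fold → factor 8
Overall dilution factor = 1.6923 × 16.727 × 8 = 226.46
Final = 0.500 M / 226.46 = 0.002208 M = 2.21 × 10^3 μM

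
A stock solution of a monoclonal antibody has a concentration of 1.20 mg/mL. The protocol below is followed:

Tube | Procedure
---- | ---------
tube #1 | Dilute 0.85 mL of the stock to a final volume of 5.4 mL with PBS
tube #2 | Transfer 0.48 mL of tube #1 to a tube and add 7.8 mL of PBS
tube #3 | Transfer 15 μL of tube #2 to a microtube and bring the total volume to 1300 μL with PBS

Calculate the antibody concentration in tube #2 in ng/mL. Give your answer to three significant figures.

Step 1: 0.85 mL brought to 5.4 mL → factor 5.4/0.85 = 6.3529
Step 2: 0.48 mL + 7.8 mL = 8.28 mL total → factor 8.28/0.48 = 17.25
Dilution factor through tube #2 = 6.3529 × 17.25 = 109.59
[tube #2] = 1.20 mg/mL / 109.59 = 0.01095 mg/mL = 1.10 × 10^4 ng/mL

1.10 × 10^4 ng/mL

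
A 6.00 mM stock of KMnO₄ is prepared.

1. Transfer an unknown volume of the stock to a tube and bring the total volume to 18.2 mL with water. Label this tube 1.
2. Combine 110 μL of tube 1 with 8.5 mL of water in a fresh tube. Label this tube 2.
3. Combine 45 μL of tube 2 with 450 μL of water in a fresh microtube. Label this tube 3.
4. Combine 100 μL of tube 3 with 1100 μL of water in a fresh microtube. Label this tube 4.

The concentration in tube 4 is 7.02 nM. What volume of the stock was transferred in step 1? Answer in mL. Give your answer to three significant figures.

Step 1: v brought to 18.2 mL → factor = 18.2 mL/v
Step 2: 110 μL + 8.5 mL = 8610 μL total → factor 8610/110 = 78.273
Step 3: 45 μL + 450 μL = 495 μL total → factor 495/45 = 11
Step 4: 100 μL + 1100 μL = 1200 μL total → factor 1200/100 = 12
Product of known-step factors = 10332
Overall factor = 6.00 mM / (7.02 nM) = 8.547 × 10^5
Step-1 factor = 8.547 × 10^5 / 10332 = 82.724
v = 18.2 mL / 82.724 = 0.220 mL

0.220 mL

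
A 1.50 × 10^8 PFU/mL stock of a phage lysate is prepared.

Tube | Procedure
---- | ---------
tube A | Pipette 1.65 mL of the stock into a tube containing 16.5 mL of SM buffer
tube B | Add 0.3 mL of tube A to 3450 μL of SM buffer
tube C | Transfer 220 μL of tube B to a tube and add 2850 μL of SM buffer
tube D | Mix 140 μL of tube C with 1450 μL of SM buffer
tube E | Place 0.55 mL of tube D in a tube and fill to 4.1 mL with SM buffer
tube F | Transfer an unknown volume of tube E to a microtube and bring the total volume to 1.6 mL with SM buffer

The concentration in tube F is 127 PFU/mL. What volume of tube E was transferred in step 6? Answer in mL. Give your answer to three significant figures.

0.220 mL

Step 1: 1.65 mL + 16.5 mL = 18.15 mL total → factor 18.15/1.65 = 11
Step 2: 0.3 mL + 3450 μL = 3.75 mL total → factor 3.75/0.3 = 12.5
Step 3: 220 μL + 2850 μL = 3070 μL total → factor 3070/220 = 13.955
Step 4: 140 μL + 1450 μL = 1590 μL total → factor 1590/140 = 11.357
Step 5: 0.55 mL brought to 4.1 mL → factor 4.1/0.55 = 7.4545
Step 6: v brought to 1.6 mL → factor = 1.6 mL/v
Product of known-step factors = 1.6245 × 10^5
Overall factor = 1.50 × 10^8 PFU/mL / (127 PFU/mL) = 1.1811 × 10^6
Step-6 factor = 1.1811 × 10^6 / 1.6245 × 10^5 = 7.2707
v = 1.6 mL / 7.2707 = 0.220 mL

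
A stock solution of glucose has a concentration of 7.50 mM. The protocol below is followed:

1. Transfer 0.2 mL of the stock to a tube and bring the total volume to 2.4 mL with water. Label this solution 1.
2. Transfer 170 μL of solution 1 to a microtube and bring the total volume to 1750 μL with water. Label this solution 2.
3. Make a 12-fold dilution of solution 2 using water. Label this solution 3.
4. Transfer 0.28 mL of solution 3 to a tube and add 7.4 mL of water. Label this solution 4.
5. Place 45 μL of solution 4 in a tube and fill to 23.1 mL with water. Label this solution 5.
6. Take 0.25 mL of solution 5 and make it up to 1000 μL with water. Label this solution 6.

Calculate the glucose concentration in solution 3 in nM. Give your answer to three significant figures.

5.06 × 10^3 nM

Step 1: 0.2 mL brought to 2.4 mL → factor 2.4/0.2 = 12
Step 2: 170 μL brought to 1750 μL → factor 1750/170 = 10.294
Step 3: 12-fold → factor 12
Dilution factor through solution 3 = 12 × 10.294 × 12 = 1482.4
[solution 3] = 7.50 mM / 1482.4 = 0.005060 mM = 5.06 × 10^3 nM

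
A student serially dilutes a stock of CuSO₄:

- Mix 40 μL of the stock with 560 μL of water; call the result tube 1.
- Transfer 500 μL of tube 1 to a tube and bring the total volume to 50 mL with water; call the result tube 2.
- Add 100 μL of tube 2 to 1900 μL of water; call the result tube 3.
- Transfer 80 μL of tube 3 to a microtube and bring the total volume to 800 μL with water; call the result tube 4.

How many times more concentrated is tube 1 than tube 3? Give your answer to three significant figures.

2.00 × 10^3

Step 1: 40 μL + 560 μL = 600 μL total → factor 600/40 = 15
Step 2: 500 μL brought to 50 mL → factor 50000/500 = 100
Step 3: 100 μL + 1900 μL = 2000 μL total → factor 2000/100 = 20
Dilution factor to tube 1 = 15; to tube 3 = 30000
[tube 1]/[tube 3] = (factor to tube 3)/(factor to tube 1) = 30000/15 = 2.00 × 10^3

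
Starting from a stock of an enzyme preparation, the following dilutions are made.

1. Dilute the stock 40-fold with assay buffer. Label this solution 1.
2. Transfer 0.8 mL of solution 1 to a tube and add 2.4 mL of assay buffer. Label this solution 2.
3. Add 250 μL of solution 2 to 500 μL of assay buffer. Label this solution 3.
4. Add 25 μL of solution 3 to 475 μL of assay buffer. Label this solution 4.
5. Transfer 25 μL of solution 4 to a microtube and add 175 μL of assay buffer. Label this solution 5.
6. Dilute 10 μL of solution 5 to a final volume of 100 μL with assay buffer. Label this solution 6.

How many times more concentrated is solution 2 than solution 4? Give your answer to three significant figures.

60.0

Step 1: 40-fold → factor 40
Step 2: 0.8 mL + 2.4 mL = 3.2 mL total → factor 3.2/0.8 = 4
Step 3: 250 μL + 500 μL = 750 μL total → factor 750/250 = 3
Step 4: 25 μL + 475 μL = 500 μL total → factor 500/25 = 20
Dilution factor to solution 2 = 160; to solution 4 = 9600
[solution 2]/[solution 4] = (factor to solution 4)/(factor to solution 2) = 9600/160 = 60.0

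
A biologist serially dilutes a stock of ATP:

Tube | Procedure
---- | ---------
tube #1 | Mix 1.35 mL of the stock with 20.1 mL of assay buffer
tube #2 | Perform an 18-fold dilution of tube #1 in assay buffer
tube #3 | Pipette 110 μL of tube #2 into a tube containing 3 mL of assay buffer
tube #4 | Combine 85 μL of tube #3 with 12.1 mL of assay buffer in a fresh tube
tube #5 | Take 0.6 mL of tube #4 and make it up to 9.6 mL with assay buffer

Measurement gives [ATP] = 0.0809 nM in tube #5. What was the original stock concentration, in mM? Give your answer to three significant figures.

1.50 mM

Step 1: 1.35 mL + 20.1 mL = 21.45 mL total → factor 21.45/1.35 = 15.889
Step 2: 18-fold → factor 18
Step 3: 110 μL + 3 mL = 3110 μL total → factor 3110/110 = 28.273
Step 4: 85 μL + 12.1 mL = 12185 μL total → factor 12185/85 = 143.35
Step 5: 0.6 mL brought to 9.6 mL → factor 9.6/0.6 = 16
Overall dilution factor = 15.889 × 18 × 28.273 × 143.35 × 16 = 1.8546 × 10^7
Stock = 0.0809 nM × 1.8546 × 10^7 = 1.500 × 10^6 nM = 1.50 mM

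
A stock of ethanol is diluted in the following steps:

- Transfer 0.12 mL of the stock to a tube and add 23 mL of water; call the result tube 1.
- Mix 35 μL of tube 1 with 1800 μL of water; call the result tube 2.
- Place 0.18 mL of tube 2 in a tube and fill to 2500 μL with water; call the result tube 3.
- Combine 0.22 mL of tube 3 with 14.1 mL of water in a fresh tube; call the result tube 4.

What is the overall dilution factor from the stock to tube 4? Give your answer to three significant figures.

Step 1: 0.12 mL + 23 mL = 23.12 mL total → factor 23.12/0.12 = 192.67
Step 2: 35 μL + 1800 μL = 1835 μL total → factor 1835/35 = 52.429
Step 3: 0.18 mL brought to 2500 μL → factor 2.5/0.18 = 13.889
Step 4: 0.22 mL + 14.1 mL = 14.32 mL total → factor 14.32/0.22 = 65.091
Overall dilution factor = 192.67 × 52.429 × 13.889 × 65.091 = 9.1319 × 10^6

9.13 × 10^6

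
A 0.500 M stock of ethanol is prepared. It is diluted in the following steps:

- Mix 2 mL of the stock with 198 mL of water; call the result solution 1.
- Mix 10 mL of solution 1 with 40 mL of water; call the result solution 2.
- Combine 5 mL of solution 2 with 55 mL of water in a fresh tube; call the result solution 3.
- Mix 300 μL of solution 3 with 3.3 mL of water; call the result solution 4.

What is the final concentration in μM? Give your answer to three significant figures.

Step 1: 2 mL + 198 mL = 200 mL total → factor 200/2 = 100
Step 2: 10 mL + 40 mL = 50 mL total → factor 50/10 = 5
Step 3: 5 mL + 55 mL = 60 mL total → factor 60/5 = 12
Step 4: 300 μL + 3.3 mL = 3600 μL total → factor 3600/300 = 12
Overall dilution factor = 100 × 5 × 12 × 12 = 72000
Final = 0.500 M / 72000 = 6.944 × 10^-6 M = 6.94 μM

6.94 μM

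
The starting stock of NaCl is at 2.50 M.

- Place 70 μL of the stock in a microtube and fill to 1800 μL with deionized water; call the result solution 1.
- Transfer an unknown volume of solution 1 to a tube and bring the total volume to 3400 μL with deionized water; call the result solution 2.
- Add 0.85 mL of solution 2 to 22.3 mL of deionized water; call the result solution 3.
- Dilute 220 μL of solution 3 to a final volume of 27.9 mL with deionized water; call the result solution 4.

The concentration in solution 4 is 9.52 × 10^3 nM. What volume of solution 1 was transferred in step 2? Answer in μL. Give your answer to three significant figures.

1.15 × 10^3 μL

Step 1: 70 μL brought to 1800 μL → factor 1800/70 = 25.714
Step 2: v brought to 3400 μL → factor = 3400 μL/v
Step 3: 0.85 mL + 22.3 mL = 23.15 mL total → factor 23.15/0.85 = 27.235
Step 4: 220 μL brought to 27.9 mL → factor 27900/220 = 126.82
Product of known-step factors = 88815
Overall factor = 2.50 M / (9.52 × 10^3 nM) = 2.6261 × 10^5
Step-2 factor = 2.6261 × 10^5 / 88815 = 2.9568
v = 3400 μL / 2.9568 = 1.15 × 10^3 μL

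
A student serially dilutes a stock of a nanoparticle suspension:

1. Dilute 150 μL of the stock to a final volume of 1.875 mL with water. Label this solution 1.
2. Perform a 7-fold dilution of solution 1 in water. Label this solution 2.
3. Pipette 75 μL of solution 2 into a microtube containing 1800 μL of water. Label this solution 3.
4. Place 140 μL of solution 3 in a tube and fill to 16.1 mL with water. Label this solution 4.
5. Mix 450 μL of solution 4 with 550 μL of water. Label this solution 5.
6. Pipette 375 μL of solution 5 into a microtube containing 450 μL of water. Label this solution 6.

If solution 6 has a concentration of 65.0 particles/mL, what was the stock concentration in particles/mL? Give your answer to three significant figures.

Step 1: 150 μL brought to 1.875 mL → factor 1875/150 = 12.5
Step 2: 7-fold → factor 7
Step 3: 75 μL + 1800 μL = 1875 μL total → factor 1875/75 = 25
Step 4: 140 μL brought to 16.1 mL → factor 16100/140 = 115
Step 5: 450 μL + 550 μL = 1000 μL total → factor 1000/450 = 2.2222
Step 6: 375 μL + 450 μL = 825 μL total → factor 825/375 = 2.2
Overall dilution factor = 12.5 × 7 × 25 × 115 × 2.2222 × 2.2 = 1.2299 × 10^6
Stock = 65.0 particles/mL × 1.2299 × 10^6 = 7.99 × 10^7 particles/mL

7.99 × 10^7 particles/mL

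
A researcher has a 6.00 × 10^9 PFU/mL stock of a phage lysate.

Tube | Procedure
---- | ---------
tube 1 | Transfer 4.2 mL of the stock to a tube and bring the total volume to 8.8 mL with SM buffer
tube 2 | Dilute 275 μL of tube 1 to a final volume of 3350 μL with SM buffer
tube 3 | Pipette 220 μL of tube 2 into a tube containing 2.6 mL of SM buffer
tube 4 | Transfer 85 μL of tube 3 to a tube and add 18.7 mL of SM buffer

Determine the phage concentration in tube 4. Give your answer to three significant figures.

8.30 × 10^4 PFU/mL

Step 1: 4.2 mL brought to 8.8 mL → factor 8.8/4.2 = 2.0952
Step 2: 275 μL brought to 3350 μL → factor 3350/275 = 12.182
Step 3: 220 μL + 2.6 mL = 2820 μL total → factor 2820/220 = 12.818
Step 4: 85 μL + 18.7 mL = 18785 μL total → factor 18785/85 = 221
Overall dilution factor = 2.0952 × 12.182 × 12.818 × 221 = 72304
Final = 6.00 × 10^9 PFU/mL / 72304 = 8.30 × 10^4 PFU/mL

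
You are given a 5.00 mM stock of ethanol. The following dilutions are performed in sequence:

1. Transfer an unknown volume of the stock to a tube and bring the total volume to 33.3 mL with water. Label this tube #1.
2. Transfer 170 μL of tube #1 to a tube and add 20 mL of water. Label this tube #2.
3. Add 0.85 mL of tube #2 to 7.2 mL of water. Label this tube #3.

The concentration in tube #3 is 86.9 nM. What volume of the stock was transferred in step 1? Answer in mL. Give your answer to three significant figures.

0.650 mL

Step 1: v brought to 33.3 mL → factor = 33.3 mL/v
Step 2: 170 μL + 20 mL = 20170 μL total → factor 20170/170 = 118.65
Step 3: 0.85 mL + 7.2 mL = 8.05 mL total → factor 8.05/0.85 = 9.4706
Product of known-step factors = 1123.7
Overall factor = 5.00 mM / (86.9 nM) = 57537
Step-1 factor = 57537 / 1123.7 = 51.205
v = 33.3 mL / 51.205 = 0.650 mL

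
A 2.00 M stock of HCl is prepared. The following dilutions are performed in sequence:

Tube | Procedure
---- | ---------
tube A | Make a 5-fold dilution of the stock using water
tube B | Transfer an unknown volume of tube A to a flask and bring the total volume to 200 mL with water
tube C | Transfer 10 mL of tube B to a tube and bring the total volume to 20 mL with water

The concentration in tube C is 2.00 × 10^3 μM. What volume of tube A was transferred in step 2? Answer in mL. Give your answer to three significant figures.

2.00 mL

Step 1: 5-fold → factor 5
Step 2: v brought to 200 mL → factor = 200 mL/v
Step 3: 10 mL brought to 20 mL → factor 20/10 = 2
Product of known-step factors = 10
Overall factor = 2.00 M / (2.00 × 10^3 μM) = 1000
Step-2 factor = 1000 / 10 = 100
v = 200 mL / 100 = 2.00 mL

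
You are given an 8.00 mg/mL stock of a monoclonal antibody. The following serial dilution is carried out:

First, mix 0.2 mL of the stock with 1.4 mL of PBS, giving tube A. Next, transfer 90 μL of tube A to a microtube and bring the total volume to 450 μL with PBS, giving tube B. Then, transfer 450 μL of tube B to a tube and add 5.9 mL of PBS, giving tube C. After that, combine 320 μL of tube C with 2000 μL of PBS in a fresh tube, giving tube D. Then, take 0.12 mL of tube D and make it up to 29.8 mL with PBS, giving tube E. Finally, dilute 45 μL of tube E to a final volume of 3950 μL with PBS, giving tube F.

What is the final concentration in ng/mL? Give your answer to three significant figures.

0.0897 ng/mL

Step 1: 0.2 mL + 1.4 mL = 1.6 mL total → factor 1.6/0.2 = 8
Step 2: 90 μL brought to 450 μL → factor 450/90 = 5
Step 3: 450 μL + 5.9 mL = 6350 μL total → factor 6350/450 = 14.111
Step 4: 320 μL + 2000 μL = 2320 μL total → factor 2320/320 = 7.25
Step 5: 0.12 mL brought to 29.8 mL → factor 29.8/0.12 = 248.33
Step 6: 45 μL brought to 3950 μL → factor 3950/45 = 87.778
Overall dilution factor = 8 × 5 × 14.111 × 7.25 × 248.33 × 87.778 = 8.9203 × 10^7
Final = 8.00 mg/mL / 8.9203 × 10^7 = 8.968 × 10^-8 mg/mL = 0.0897 ng/mL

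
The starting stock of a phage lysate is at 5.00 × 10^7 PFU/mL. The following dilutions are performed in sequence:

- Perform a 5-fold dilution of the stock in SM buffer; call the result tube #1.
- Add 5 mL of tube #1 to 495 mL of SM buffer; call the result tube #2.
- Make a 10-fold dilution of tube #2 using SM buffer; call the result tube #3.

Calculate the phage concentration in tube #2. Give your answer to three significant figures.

Step 1: 5-fold → factor 5
Step 2: 5 mL + 495 mL = 500 mL total → factor 500/5 = 100
Dilution factor through tube #2 = 5 × 100 = 500
[tube #2] = 5.00 × 10^7 PFU/mL / 500 = 1.00 × 10^5 PFU/mL

1.00 × 10^5 PFU/mL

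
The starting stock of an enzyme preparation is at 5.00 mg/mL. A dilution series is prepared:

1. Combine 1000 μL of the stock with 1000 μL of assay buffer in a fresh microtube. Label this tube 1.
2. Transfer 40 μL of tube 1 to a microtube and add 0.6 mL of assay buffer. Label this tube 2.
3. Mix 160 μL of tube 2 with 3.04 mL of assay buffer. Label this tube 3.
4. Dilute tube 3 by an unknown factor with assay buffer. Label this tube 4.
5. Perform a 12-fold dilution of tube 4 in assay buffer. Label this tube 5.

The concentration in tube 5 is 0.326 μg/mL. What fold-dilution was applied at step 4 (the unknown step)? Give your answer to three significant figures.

2.00-fold

Step 1: 1000 μL + 1000 μL = 2000 μL total → factor 2000/1000 = 2
Step 2: 40 μL + 0.6 mL = 640 μL total → factor 640/40 = 16
Step 3: 160 μL + 3.04 mL = 3200 μL total → factor 3200/160 = 20
Step 4: unknown factor x
Step 5: 12-fold → factor 12
Product of known-step factors = 7680
Overall factor = 5.00 mg/mL / (0.326 μg/mL) = 15337
x = 15337 / 7680 = 2.00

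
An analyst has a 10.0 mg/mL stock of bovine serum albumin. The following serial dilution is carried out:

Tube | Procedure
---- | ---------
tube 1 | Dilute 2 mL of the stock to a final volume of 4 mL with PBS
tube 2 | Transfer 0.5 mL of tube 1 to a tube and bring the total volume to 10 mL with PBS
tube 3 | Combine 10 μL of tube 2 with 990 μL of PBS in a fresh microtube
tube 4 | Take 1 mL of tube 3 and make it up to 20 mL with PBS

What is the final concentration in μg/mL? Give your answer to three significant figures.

0.125 μg/mL

Step 1: 2 mL brought to 4 mL → factor 4/2 = 2
Step 2: 0.5 mL brought to 10 mL → factor 10/0.5 = 20
Step 3: 10 μL + 990 μL = 1000 μL total → factor 1000/10 = 100
Step 4: 1 mL brought to 20 mL → factor 20/1 = 20
Overall dilution factor = 2 × 20 × 100 × 20 = 80000
Final = 10.0 mg/mL / 80000 = 0.0001250 mg/mL = 0.125 μg/mL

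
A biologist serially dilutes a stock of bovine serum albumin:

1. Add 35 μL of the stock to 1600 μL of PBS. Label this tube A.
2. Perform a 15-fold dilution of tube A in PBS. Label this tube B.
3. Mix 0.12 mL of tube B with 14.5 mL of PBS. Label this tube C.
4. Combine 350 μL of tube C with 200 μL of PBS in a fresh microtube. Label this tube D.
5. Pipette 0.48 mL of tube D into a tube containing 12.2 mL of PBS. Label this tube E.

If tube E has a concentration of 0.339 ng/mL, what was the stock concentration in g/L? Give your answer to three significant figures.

1.20 g/L

Step 1: 35 μL + 1600 μL = 1635 μL total → factor 1635/35 = 46.714
Step 2: 15-fold → factor 15
Step 3: 0.12 mL + 14.5 mL = 14.62 mL total → factor 14.62/0.12 = 121.83
Step 4: 350 μL + 200 μL = 550 μL total → factor 550/350 = 1.5714
Step 5: 0.48 mL + 12.2 mL = 12.68 mL total → factor 12.68/0.48 = 26.417
Overall dilution factor = 46.714 × 15 × 121.83 × 1.5714 × 26.417 = 3.5439 × 10^6
Stock = 0.339 ng/mL × 3.5439 × 10^6 = 1.201 × 10^6 ng/mL = 1.20 g/L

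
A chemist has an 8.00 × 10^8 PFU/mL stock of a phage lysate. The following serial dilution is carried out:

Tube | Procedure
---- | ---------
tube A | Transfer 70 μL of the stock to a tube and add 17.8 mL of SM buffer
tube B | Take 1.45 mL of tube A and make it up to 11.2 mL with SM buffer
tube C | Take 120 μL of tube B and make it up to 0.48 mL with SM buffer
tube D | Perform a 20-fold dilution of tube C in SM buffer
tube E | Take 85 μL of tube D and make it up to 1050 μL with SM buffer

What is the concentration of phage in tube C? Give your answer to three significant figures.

1.01 × 10^5 PFU/mL

Step 1: 70 μL + 17.8 mL = 17870 μL total → factor 17870/70 = 255.29
Step 2: 1.45 mL brought to 11.2 mL → factor 11.2/1.45 = 7.7241
Step 3: 120 μL brought to 0.48 mL → factor 480/120 = 4
Dilution factor through tube C = 255.29 × 7.7241 × 4 = 7887.4
[tube C] = 8.00 × 10^8 PFU/mL / 7887.4 = 1.01 × 10^5 PFU/mL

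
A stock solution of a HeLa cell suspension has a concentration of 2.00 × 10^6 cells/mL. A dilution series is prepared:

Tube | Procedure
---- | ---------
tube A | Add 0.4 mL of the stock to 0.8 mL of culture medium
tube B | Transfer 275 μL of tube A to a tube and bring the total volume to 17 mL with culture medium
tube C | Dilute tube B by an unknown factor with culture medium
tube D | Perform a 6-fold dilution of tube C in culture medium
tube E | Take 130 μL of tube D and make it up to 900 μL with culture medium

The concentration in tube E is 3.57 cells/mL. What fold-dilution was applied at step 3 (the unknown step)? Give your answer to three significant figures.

72.7-fold

Step 1: 0.4 mL + 0.8 mL = 1.2 mL total → factor 1.2/0.4 = 3
Step 2: 275 μL brought to 17 mL → factor 17000/275 = 61.818
Step 3: unknown factor x
Step 4: 6-fold → factor 6
Step 5: 130 μL brought to 900 μL → factor 900/130 = 6.9231
Product of known-step factors = 7703.5
Overall factor = 2.00 × 10^6 cells/mL / (3.57 cells/mL) = 5.6022 × 10^5
x = 5.6022 × 10^5 / 7703.5 = 72.7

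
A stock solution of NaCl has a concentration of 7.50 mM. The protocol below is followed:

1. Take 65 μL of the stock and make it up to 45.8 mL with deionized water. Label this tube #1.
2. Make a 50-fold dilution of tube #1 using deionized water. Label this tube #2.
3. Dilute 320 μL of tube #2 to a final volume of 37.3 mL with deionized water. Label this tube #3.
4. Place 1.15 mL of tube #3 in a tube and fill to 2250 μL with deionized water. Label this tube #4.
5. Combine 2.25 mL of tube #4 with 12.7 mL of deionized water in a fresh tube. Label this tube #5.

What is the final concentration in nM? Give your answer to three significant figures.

0.140 nM

Step 1: 65 μL brought to 45.8 mL → factor 45800/65 = 704.62
Step 2: 50-fold → factor 50
Step 3: 320 μL brought to 37.3 mL → factor 37300/320 = 116.56
Step 4: 1.15 mL brought to 2250 μL → factor 2.25/1.15 = 1.9565
Step 5: 2.25 mL + 12.7 mL = 14.95 mL total → factor 14.95/2.25 = 6.6444
Overall dilution factor = 704.62 × 50 × 116.56 × 1.9565 × 6.6444 = 5.3386 × 10^7
Final = 7.50 mM / 5.3386 × 10^7 = 1.405 × 10^-7 mM = 0.140 nM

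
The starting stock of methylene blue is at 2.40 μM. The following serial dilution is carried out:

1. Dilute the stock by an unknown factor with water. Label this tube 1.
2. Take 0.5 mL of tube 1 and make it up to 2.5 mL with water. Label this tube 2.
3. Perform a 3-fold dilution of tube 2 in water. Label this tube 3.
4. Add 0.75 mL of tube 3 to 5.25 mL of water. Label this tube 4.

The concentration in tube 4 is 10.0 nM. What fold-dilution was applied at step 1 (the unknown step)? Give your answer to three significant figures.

Step 1: unknown factor x
Step 2: 0.5 mL brought to 2.5 mL → factor 2.5/0.5 = 5
Step 3: 3-fold → factor 3
Step 4: 0.75 mL + 5.25 mL = 6 mL total → factor 6/0.75 = 8
Product of known-step factors = 120
Overall factor = 2.40 μM / (10.0 nM) = 240
x = 240 / 120 = 2.00

2.00-fold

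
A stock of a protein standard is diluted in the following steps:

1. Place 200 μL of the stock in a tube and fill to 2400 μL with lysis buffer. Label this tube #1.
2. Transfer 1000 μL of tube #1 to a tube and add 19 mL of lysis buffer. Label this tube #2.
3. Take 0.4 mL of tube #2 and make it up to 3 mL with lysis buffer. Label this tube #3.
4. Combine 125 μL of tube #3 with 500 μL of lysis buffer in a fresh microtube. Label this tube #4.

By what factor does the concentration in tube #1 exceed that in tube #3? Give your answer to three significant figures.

Step 1: 200 μL brought to 2400 μL → factor 2400/200 = 12
Step 2: 1000 μL + 19 mL = 20000 μL total → factor 20000/1000 = 20
Step 3: 0.4 mL brought to 3 mL → factor 3/0.4 = 7.5
Dilution factor to tube #1 = 12; to tube #3 = 1800
[tube #1]/[tube #3] = (factor to tube #3)/(factor to tube #1) = 1800/12 = 150

150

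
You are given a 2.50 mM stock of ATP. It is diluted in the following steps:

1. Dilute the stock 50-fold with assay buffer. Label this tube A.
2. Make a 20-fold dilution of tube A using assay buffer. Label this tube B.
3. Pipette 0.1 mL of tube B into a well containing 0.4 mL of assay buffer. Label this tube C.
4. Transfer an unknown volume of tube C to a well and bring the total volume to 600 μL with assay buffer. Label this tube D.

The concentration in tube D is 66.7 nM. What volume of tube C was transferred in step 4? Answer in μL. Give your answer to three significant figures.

80.0 μL

Step 1: 50-fold → factor 50
Step 2: 20-fold → factor 20
Step 3: 0.1 mL + 0.4 mL = 0.5 mL total → factor 0.5/0.1 = 5
Step 4: v brought to 600 μL → factor = 600 μL/v
Product of known-step factors = 5000
Overall factor = 2.50 mM / (66.7 nM) = 37481
Step-4 factor = 37481 / 5000 = 7.4963
v = 600 μL / 7.4963 = 80.0 μL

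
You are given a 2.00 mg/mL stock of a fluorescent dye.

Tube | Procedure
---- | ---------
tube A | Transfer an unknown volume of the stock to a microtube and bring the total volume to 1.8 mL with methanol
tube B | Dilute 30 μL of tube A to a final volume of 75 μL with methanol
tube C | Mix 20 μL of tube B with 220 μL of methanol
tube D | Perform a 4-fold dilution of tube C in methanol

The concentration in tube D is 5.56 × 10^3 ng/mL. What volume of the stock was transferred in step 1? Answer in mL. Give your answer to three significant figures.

Step 1: v brought to 1.8 mL → factor = 1.8 mL/v
Step 2: 30 μL brought to 75 μL → factor 75/30 = 2.5
Step 3: 20 μL + 220 μL = 240 μL total → factor 240/20 = 12
Step 4: 4-fold → factor 4
Product of known-step factors = 120
Overall factor = 2.00 mg/mL / (5.56 × 10^3 ng/mL) = 359.71
Step-1 factor = 359.71 / 120 = 2.9976
v = 1.8 mL / 2.9976 = 0.600 mL

0.600 mL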